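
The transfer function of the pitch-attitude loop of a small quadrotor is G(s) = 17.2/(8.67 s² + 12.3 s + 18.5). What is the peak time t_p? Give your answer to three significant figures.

Dividing through by 8.67: denominator becomes s² + 1.419 s + 2.134.
So ω_n = √2.134 = 1.46 rad/s and ζ = 1.419/(2·1.46) = 0.486.
ω_d = 1.46·√(1 − 0.486²) = 1.28 rad/s. t_p = π/ω_d = 2.46 s.

t_p ≈ 2.46 s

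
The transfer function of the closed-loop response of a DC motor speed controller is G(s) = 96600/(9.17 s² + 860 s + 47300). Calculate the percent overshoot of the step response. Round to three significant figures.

%OS ≈ 6.67%

Dividing through by 9.17: denominator becomes s² + 93.78 s + 5158.
So ω_n = √5158 = 71.8 rad/s and ζ = 93.78/(2·71.8) = 0.653.
Overshoot: exp(−π·0.653/√(1−0.653²)) = 0.0667, i.e. 6.67%.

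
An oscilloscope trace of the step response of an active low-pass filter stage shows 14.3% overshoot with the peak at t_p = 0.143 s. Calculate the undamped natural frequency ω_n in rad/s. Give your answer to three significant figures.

ζ from %OS: ζ = |ln 0.143|/√(π²+ln²0.143) = 0.526.
From t_p = π/ω_d, ω_d = π/0.143 = 22.0 rad/s, so ω_n = ω_d/√(1−ζ²) = 25.8 rad/s.

ω_n ≈ 25.8 rad/s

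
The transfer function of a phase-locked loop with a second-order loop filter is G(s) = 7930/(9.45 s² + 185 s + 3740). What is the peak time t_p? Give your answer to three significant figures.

t_p ≈ 0.181 s

Dividing through by 9.45: denominator becomes s² + 19.58 s + 395.8.
So ω_n = √395.8 = 19.9 rad/s and ζ = 19.58/(2·19.9) = 0.492.
ω_d = 19.9·√(1 − 0.492²) = 17.3 rad/s. t_p = π/ω_d = 0.181 s.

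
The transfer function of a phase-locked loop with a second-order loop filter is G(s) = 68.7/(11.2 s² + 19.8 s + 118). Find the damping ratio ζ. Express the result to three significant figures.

ζ ≈ 0.272

Dividing through by 11.2: denominator becomes s² + 1.768 s + 10.54.
So ω_n = √10.54 = 3.25 rad/s and ζ = 1.768/(2·3.25) = 0.272.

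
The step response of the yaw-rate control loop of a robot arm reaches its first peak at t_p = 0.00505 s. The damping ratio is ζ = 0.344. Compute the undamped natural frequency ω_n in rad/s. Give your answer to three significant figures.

Peak time t_p = π/ω_d, so ω_d = π/t_p = π/0.00505 = 622 rad/s.
ω_n = ω_d/√(1−ζ²) = 622/√0.882 = 663 rad/s.

ω_n ≈ 663 rad/s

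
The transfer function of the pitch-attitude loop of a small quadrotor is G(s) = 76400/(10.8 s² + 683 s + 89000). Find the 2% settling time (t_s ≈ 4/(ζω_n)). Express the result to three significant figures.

Dividing through by 10.8: denominator becomes s² + 63.24 s + 8241.
So ω_n = √8241 = 90.8 rad/s and ζ = 63.24/(2·90.8) = 0.348.
t_s ≈ 4/(ζω_n) = 0.127 s.

t_s ≈ 0.127 s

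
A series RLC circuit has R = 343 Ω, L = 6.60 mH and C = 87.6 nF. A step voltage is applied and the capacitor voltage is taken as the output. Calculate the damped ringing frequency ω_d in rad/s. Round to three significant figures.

For a series RLC circuit (capacitor voltage as output), ω_n = 1/√(LC) = 1/√(6.60 mH · 87.6 nF) = 41600 rad/s.
ζ = (R/2)·√(C/L) = (343/2)·√(87.6 nF/6.60 mH) = 0.625.
The damped frequency ω_d = ω_n√(1−ζ²) = 32500 rad/s.

ω_d ≈ 32500 rad/s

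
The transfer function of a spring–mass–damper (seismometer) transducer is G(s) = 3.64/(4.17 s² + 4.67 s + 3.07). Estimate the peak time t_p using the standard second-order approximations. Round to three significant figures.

t_p ≈ 4.83 s

Dividing through by 4.17: denominator becomes s² + 1.120 s + 0.7362.
So ω_n = √0.7362 = 0.858 rad/s and ζ = 1.120/(2·0.858) = 0.653.
ω_d = 0.858·√(1 − 0.653²) = 0.650 rad/s. t_p = π/ω_d = 4.83 s.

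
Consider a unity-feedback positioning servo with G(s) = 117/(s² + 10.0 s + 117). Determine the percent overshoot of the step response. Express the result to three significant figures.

%OS ≈ 19.4%

Matching coefficients with s² + 2ζω_n s + ω_n² gives ω_n² = 117 ⇒ ω_n = 10.8 rad/s, and ζ = 10.0/(2ω_n) = 0.462.
%OS = 100·exp(−πζ/√(1−ζ²)) = 19.4%.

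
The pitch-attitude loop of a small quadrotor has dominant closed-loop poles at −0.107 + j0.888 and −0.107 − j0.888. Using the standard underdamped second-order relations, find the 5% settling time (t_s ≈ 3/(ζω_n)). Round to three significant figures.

For poles at −σ ± jω_d, ζω_n = σ = 0.107, so t_s ≈ 3/σ = 28.0 s.

t_s ≈ 28.0 s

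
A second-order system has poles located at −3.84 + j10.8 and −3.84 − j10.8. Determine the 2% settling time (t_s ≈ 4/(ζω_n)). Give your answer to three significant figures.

t_s ≈ 1.04 s

For poles at −σ ± jω_d, ζω_n = σ = 3.84, so t_s ≈ 4/σ = 1.04 s.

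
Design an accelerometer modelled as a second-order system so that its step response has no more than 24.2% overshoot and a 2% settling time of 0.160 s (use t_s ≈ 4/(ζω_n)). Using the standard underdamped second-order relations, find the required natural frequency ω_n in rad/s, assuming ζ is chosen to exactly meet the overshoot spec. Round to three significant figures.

ω_n ≈ 60.7 rad/s

ζ = −ln(OS)/√(π² + (ln OS)²). With OS = 0.242, ln OS = −1.419 and ζ = 1.419/3.447 = 0.412.
Then ω_n = 4/(ζ t_s) = 4/(0.412 × 0.160) = 60.7 rad/s.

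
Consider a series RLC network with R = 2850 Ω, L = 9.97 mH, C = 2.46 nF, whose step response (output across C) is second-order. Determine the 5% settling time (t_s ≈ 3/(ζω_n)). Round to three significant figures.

t_s ≈ 0.0000210 s

For a series RLC circuit (capacitor voltage as output), ω_n = 1/√(LC) = 1/√(9.97 mH · 2.46 nF) = 202000 rad/s.
ζ = (R/2)·√(C/L) = (2850/2)·√(2.46 nF/9.97 mH) = 0.708.
t_s ≈ 3/(ζω_n) = 0.0000210 s.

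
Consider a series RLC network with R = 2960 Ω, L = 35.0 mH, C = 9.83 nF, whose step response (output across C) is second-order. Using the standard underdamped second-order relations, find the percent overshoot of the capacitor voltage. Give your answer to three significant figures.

For a series RLC circuit (capacitor voltage as output), ω_n = 1/√(LC) = 1/√(35.0 mH · 9.83 nF) = 53900 rad/s.
ζ = (R/2)·√(C/L) = (2960/2)·√(9.83 nF/35.0 mH) = 0.784.
Overshoot: exp(−π·0.784/√(1−0.784²)) = 0.0188, i.e. 1.88%.

%OS ≈ 1.88%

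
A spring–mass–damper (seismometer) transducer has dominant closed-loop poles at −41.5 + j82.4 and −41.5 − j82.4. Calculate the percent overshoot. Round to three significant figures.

With σ = 41.5, ω_d = 82.4: ω_n = √(σ²+ω_d²) = 92.3 rad/s, ζ = σ/ω_n = 0.450.
Overshoot: exp(−π·0.450/√(1−0.450²)) = 0.206, i.e. 20.6%.

%OS ≈ 20.6%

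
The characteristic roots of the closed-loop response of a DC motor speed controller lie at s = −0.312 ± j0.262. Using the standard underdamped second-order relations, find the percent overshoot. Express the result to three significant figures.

%OS ≈ 2.37%

The poles are at −σ ± jω_d with σ = 0.312 and ω_d = 0.262, so ω_n = √(σ²+ω_d²) = 0.407 rad/s and ζ = σ/ω_n = 0.766.
%OS = 100·exp(−πζ/√(1−ζ²)) = 2.37%.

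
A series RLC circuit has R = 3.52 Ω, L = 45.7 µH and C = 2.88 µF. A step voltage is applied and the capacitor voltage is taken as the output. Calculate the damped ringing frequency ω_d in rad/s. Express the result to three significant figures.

ω_d ≈ 78200 rad/s

For a series RLC circuit (capacitor voltage as output), ω_n = 1/√(LC) = 1/√(45.7 µH · 2.88 µF) = 87200 rad/s.
ζ = (R/2)·√(C/L) = (3.52/2)·√(2.88 µF/45.7 µH) = 0.442.
ω_d = ω_n√(1−ζ²) = 78200 rad/s.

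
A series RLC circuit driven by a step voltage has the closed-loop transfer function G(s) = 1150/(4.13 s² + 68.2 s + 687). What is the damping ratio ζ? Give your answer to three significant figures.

Dividing through by 4.13: denominator becomes s² + 16.51 s + 166.3.
So ω_n = √166.3 = 12.9 rad/s and ζ = 16.51/(2·12.9) = 0.640.

ζ ≈ 0.640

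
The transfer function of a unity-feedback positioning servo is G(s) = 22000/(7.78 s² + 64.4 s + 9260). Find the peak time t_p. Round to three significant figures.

Dividing through by 7.78: denominator becomes s² + 8.278 s + 1190.
So ω_n = √1190 = 34.5 rad/s and ζ = 8.278/(2·34.5) = 0.120.
The damped frequency ω_d = ω_n√(1−ζ²) = 34.3 rad/s. t_p = π/ω_d = 0.0917 s.

t_p ≈ 0.0917 s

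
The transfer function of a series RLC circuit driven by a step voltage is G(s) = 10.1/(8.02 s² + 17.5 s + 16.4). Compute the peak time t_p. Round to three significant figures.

t_p ≈ 3.40 s

Dividing through by 8.02: denominator becomes s² + 2.182 s + 2.045.
So ω_n = √2.045 = 1.43 rad/s and ζ = 2.182/(2·1.43) = 0.763.
ω_d = ω_n√(1−ζ²) = 0.924 rad/s. t_p = π/ω_d = 3.40 s.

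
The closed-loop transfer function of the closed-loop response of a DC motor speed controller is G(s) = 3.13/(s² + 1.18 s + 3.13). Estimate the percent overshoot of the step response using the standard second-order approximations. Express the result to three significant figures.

Matching coefficients with s² + 2ζω_n s + ω_n² gives ω_n² = 3.13 ⇒ ω_n = 1.77 rad/s, and ζ = 1.18/(2ω_n) = 0.333.
Overshoot: exp(−π·0.333/√(1−0.333²)) = 0.329, i.e. 32.9%.

%OS ≈ 32.9%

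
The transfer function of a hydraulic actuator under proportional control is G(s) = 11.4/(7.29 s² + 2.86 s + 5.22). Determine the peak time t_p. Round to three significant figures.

Dividing through by 7.29: denominator becomes s² + 0.3923 s + 0.7160.
So ω_n = √0.7160 = 0.846 rad/s and ζ = 0.3923/(2·0.846) = 0.232.
ω_d = 0.846·√(1 − 0.232²) = 0.823 rad/s. t_p = π/ω_d = 3.82 s.

t_p ≈ 3.82 s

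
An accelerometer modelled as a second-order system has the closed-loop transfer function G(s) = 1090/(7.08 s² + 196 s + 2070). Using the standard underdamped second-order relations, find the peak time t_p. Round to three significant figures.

Dividing through by 7.08: denominator becomes s² + 27.68 s + 292.4.
So ω_n = √292.4 = 17.1 rad/s and ζ = 27.68/(2·17.1) = 0.810.
The damped frequency ω_d = ω_n√(1−ζ²) = 10.0 rad/s. t_p = π/ω_d = 0.313 s.

t_p ≈ 0.313 s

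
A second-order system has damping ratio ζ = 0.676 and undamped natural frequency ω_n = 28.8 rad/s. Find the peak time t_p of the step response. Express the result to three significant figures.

The damped frequency is ω_d = ω_n√(1−ζ²) = 28.8·√(1−0.457) = 21.2 rad/s.
Peak time t_p = π/ω_d = π/21.2 = 0.148 s.

t_p ≈ 0.148 s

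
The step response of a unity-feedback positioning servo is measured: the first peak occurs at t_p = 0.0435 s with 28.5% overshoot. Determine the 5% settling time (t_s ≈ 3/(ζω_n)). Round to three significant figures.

t_s ≈ 0.104 s

From the overshoot, ζ = −ln(OS)/√(π²+ln²(OS)) = 0.371.
From t_p = π/ω_d, ω_d = π/0.0435 = 72.2 rad/s, so ω_n = ω_d/√(1−ζ²) = 77.8 rad/s.
t_s ≈ 3/(ζω_n) = 3/(0.371·77.8) = 0.104 s.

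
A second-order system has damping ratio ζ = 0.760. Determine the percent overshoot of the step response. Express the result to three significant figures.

For an underdamped second-order system, %OS = 100·exp(−πζ/√(1−ζ²)).
πζ/√(1−ζ²) = π·0.760/√(1−0.578) = 3.674, so %OS = 100·e^(−3.674) = 2.54%.

%OS ≈ 2.54%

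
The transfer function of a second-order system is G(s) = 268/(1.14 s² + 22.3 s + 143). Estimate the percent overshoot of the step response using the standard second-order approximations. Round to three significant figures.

Dividing through by 1.14: denominator becomes s² + 19.56 s + 125.4.
So ω_n = √125.4 = 11.2 rad/s and ζ = 19.56/(2·11.2) = 0.873.
%OS = 100·exp(−πζ/√(1−ζ²)) = 0.359%.

%OS ≈ 0.359%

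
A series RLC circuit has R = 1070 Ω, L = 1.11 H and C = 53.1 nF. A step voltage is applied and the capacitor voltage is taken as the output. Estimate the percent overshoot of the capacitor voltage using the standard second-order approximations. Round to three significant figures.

For a series RLC circuit (capacitor voltage as output), ω_n = 1/√(LC) = 1/√(1.11 H · 53.1 nF) = 4120 rad/s.
ζ = (R/2)·√(C/L) = (1070/2)·√(53.1 nF/1.11 H) = 0.117.
Overshoot: exp(−π·0.117/√(1−0.117²)) = 0.691, i.e. 69.1%.

%OS ≈ 69.1%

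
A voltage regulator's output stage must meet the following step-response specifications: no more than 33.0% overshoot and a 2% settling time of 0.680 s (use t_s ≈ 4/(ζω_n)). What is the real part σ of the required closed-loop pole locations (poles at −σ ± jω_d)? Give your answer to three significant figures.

The settling-time spec alone fixes σ = ζω_n = 4/t_s = 4/0.680 = 5.88.
(Overshoot then fixes ζ = 0.333 and hence ω_d = σ·√(1−ζ²)/ζ = 16.7 rad/s.)

σ ≈ 5.88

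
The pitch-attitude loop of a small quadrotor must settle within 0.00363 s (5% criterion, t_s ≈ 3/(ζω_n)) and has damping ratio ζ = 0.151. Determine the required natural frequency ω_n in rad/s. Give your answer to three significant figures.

Rearranging t_s ≈ 3/(ζω_n) gives ω_n = 3/(ζ·t_s) = 3/(0.151 × 0.00363) = 5470 rad/s.

ω_n ≈ 5470 rad/s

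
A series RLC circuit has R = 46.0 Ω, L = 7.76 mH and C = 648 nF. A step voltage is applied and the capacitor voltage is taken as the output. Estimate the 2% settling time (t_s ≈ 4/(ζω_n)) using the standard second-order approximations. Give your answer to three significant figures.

t_s ≈ 0.00135 s

For a series RLC circuit (capacitor voltage as output), ω_n = 1/√(LC) = 1/√(7.76 mH · 648 nF) = 14100 rad/s.
ζ = (R/2)·√(C/L) = (46.0/2)·√(648 nF/7.76 mH) = 0.210.
t_s ≈ 4/(ζω_n) = 0.00135 s.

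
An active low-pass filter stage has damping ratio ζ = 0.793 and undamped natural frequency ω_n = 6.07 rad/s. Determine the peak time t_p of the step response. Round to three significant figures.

t_p ≈ 0.850 s

The damped frequency is ω_d = ω_n√(1−ζ²) = 6.07·√(1−0.629) = 3.70 rad/s.
Peak time t_p = π/ω_d = π/3.70 = 0.850 s.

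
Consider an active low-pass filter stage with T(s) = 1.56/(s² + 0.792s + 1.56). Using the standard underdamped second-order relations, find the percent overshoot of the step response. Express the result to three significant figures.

%OS ≈ 35.0%

Comparing the denominator to s² + 2ζω_n s + ω_n²: ω_n = √1.56 = 1.25 rad/s, and 2ζω_n = 0.792 so ζ = 0.792/(2·1.25) = 0.317.
Overshoot: exp(−π·0.317/√(1−0.317²)) = 0.350, i.e. 35.0%.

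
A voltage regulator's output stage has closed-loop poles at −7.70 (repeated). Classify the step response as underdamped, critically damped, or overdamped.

Since there is a repeated negative-real pole, the response is critically damped.

critically damped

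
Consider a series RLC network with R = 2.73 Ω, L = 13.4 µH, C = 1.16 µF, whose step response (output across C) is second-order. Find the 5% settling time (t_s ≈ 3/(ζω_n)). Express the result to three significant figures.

t_s ≈ 0.0000295 s

For a series RLC circuit (capacitor voltage as output), ω_n = 1/√(LC) = 1/√(13.4 µH · 1.16 µF) = 254000 rad/s.
ζ = (R/2)·√(C/L) = (2.73/2)·√(1.16 µF/13.4 µH) = 0.402.
t_s ≈ 3/(ζω_n) = 0.0000295 s.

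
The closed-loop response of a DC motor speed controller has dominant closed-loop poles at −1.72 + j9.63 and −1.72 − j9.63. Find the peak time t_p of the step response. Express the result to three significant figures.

t_p = π/ω_d with ω_d = 9.63 (the imaginary part), so t_p = 0.326 s.

t_p ≈ 0.326 s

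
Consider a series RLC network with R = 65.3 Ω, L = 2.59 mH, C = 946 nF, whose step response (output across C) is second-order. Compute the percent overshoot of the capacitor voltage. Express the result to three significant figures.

%OS ≈ 8.14%

For a series RLC circuit (capacitor voltage as output), ω_n = 1/√(LC) = 1/√(2.59 mH · 946 nF) = 20200 rad/s.
ζ = (R/2)·√(C/L) = (65.3/2)·√(946 nF/2.59 mH) = 0.624.
Overshoot: exp(−π·0.624/√(1−0.624²)) = 0.0814, i.e. 8.14%.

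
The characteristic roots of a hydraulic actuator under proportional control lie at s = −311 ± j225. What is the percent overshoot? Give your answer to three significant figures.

The poles are at −σ ± jω_d with σ = 311 and ω_d = 225, so ω_n = √(σ²+ω_d²) = 384 rad/s and ζ = σ/ω_n = 0.810.
%OS = 100·exp(−πζ/√(1−ζ²)) = 1.30%.

%OS ≈ 1.30%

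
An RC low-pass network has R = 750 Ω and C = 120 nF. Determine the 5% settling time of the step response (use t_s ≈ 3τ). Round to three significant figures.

τ = RC = 750 × 120 nF = 0.0000900 s.
t_s ≈ 3τ = 0.000270 s.

t_s ≈ 0.000270 s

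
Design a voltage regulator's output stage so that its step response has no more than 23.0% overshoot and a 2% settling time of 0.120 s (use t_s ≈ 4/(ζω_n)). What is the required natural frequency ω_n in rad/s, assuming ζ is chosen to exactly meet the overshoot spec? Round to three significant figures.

ω_n ≈ 78.7 rad/s

From %OS = 100·exp(−πζ/√(1−ζ²)), invert to get ζ = −ln(OS)/√(π² + ln²(OS)) with OS = 0.230.
−ln 0.230 = 1.470, so ζ = 1.470/√(π² + 2.160) = 0.424.
Then ω_n = 4/(ζ t_s) = 4/(0.424 × 0.120) = 78.7 rad/s.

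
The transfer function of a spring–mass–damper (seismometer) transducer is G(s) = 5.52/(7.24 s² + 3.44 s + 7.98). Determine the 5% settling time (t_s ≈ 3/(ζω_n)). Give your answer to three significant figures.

Dividing through by 7.24: denominator becomes s² + 0.4751 s + 1.102.
So ω_n = √1.102 = 1.05 rad/s and ζ = 0.4751/(2·1.05) = 0.226.
t_s ≈ 3/(ζω_n) = 12.6 s.

t_s ≈ 12.6 s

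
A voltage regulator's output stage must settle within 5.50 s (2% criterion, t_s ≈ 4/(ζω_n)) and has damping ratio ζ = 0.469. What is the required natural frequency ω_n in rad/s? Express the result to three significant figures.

Rearranging t_s ≈ 4/(ζω_n) gives ω_n = 4/(ζ·t_s) = 4/(0.469 × 5.50) = 1.55 rad/s.

ω_n ≈ 1.55 rad/s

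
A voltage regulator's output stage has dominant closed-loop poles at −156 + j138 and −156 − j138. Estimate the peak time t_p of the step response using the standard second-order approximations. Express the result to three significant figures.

t_p ≈ 0.0228 s

t_p = π/ω_d with ω_d = 138 (the imaginary part), so t_p = 0.0228 s.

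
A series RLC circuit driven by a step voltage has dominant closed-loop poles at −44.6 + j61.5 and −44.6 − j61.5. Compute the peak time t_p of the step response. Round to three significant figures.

t_p = π/ω_d with ω_d = 61.5 (the imaginary part), so t_p = 0.0511 s.

t_p ≈ 0.0511 s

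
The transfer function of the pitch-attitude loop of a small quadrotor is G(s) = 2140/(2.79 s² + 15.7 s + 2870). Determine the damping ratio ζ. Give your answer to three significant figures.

ζ ≈ 0.0877

Dividing through by 2.79: denominator becomes s² + 5.627 s + 1029.
So ω_n = √1029 = 32.1 rad/s and ζ = 5.627/(2·32.1) = 0.0877.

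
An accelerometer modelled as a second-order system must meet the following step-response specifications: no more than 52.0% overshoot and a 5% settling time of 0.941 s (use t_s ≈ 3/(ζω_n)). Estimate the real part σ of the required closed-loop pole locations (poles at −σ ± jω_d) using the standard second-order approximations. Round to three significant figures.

The settling-time spec alone fixes σ = ζω_n = 3/t_s = 3/0.941 = 3.19.
(Overshoot then fixes ζ = 0.204 and hence ω_d = σ·√(1−ζ²)/ζ = 15.3 rad/s.)

σ ≈ 3.19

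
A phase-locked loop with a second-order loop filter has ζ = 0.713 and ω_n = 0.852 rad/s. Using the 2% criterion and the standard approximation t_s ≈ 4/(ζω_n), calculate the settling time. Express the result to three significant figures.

t_s ≈ 6.58 s

t_s ≈ 4/(ζω_n) = 4/(0.713 × 0.852) = 6.58 s.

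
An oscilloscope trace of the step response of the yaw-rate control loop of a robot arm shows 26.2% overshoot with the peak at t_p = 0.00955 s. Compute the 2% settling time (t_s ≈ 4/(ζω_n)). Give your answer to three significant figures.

The overshoot fixes ζ = −ln(OS)/√(π²+ln²(OS)) = 0.392.
t_p = π/ω_d ⇒ ω_d = 329 rad/s; then ω_n = ω_d/√(1−ζ²) = 358 rad/s.
t_s ≈ 4/(ζω_n) = 4/(0.392·358) = 0.0285 s.

t_s ≈ 0.0285 s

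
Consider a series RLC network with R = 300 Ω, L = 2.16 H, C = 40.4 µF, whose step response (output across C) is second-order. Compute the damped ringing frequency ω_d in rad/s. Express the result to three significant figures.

For a series RLC circuit (capacitor voltage as output), ω_n = 1/√(LC) = 1/√(2.16 H · 40.4 µF) = 107 rad/s.
ζ = (R/2)·√(C/L) = (300/2)·√(40.4 µF/2.16 H) = 0.649.
ω_d = ω_n√(1−ζ²) = 81.5 rad/s.

ω_d ≈ 81.5 rad/s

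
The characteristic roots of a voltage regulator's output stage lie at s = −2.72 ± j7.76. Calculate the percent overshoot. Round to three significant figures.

The poles are at −σ ± jω_d with σ = 2.72 and ω_d = 7.76, so ω_n = √(σ²+ω_d²) = 8.22 rad/s and ζ = σ/ω_n = 0.331.
%OS = 100·exp(−πζ/√(1−ζ²)) = 33.2%.

%OS ≈ 33.2%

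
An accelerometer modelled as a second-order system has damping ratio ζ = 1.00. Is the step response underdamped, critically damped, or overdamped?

Since ζ = 1, the system is critically damped.

critically damped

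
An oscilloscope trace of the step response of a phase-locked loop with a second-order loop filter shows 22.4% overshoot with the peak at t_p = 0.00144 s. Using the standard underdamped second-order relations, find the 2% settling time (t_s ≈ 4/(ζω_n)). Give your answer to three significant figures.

t_s ≈ 0.00385 s

From the overshoot, ζ = −ln(OS)/√(π²+ln²(OS)) = 0.430.
From t_p = π/ω_d, ω_d = π/0.00144 = 2180 rad/s, so ω_n = ω_d/√(1−ζ²) = 2420 rad/s.
t_s ≈ 4/(ζω_n) = 4/(0.430·2420) = 0.00385 s.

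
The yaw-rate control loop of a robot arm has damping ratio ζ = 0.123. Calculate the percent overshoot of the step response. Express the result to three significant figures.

%OS ≈ 67.7%

For an underdamped second-order system, %OS = 100·exp(−πζ/√(1−ζ²)).
πζ/√(1−ζ²) = π·0.123/√(1−0.0151) = 0.3894, so %OS = 100·e^(−0.3894) = 67.7%.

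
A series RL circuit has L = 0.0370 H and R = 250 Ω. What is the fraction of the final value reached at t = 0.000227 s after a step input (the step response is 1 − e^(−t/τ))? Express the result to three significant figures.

τ = L/R = 0.0370/250 = 0.000148 s.
y(t)/y_∞ = 1 − e^(−t/τ) = 1 − e^(−0.000227/0.000148) = 1 − e^(−1.53) = 0.784.

y/y_∞ ≈ 0.784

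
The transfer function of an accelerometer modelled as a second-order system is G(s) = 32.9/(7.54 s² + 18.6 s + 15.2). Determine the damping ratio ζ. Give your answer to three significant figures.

ζ ≈ 0.869

Dividing through by 7.54: denominator becomes s² + 2.467 s + 2.016.
So ω_n = √2.016 = 1.42 rad/s and ζ = 2.467/(2·1.42) = 0.869.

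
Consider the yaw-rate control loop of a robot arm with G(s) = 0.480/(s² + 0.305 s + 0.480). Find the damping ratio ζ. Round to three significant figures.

Comparing the denominator to s² + 2ζω_n s + ω_n²: ω_n = √0.480 = 0.693 rad/s, and 2ζω_n = 0.305 so ζ = 0.305/(2·0.693) = 0.220.

ζ ≈ 0.220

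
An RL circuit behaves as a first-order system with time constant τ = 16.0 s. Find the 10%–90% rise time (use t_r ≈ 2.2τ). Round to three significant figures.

t_r ≈ 35.2 s

t_r ≈ 2.2τ = 35.2 s.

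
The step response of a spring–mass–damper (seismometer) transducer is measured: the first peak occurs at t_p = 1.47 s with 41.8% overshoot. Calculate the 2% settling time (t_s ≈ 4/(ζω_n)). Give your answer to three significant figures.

The overshoot fixes ζ = −ln(OS)/√(π²+ln²(OS)) = 0.268.
From t_p = π/ω_d, ω_d = π/1.47 = 2.14 rad/s, so ω_n = ω_d/√(1−ζ²) = 2.22 rad/s.
t_s ≈ 4/(ζω_n) = 4/(0.268·2.22) = 6.74 s.

t_s ≈ 6.74 s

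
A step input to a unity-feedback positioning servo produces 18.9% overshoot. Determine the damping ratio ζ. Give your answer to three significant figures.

From %OS = 100·exp(−πζ/√(1−ζ²)), invert to get ζ = −ln(OS)/√(π² + ln²(OS)) with OS = 0.189.
−ln 0.189 = 1.666, so ζ = 1.666/√(π² + 2.776) = 0.469.

ζ ≈ 0.469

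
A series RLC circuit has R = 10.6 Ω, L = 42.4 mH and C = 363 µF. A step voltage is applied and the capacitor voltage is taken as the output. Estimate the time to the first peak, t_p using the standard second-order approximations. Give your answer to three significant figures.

For a series RLC circuit (capacitor voltage as output), ω_n = 1/√(LC) = 1/√(42.4 mH · 363 µF) = 255 rad/s.
ζ = (R/2)·√(C/L) = (10.6/2)·√(363 µF/42.4 mH) = 0.490.
ω_d = 255·√(1 − 0.490²) = 222 rad/s. t_p = π/ω_d = 0.0141 s.

t_p ≈ 0.0141 s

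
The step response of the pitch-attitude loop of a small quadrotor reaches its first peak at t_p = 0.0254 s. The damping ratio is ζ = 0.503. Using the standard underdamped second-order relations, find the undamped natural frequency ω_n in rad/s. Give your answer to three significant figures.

ω_n ≈ 143 rad/s

Peak time t_p = π/ω_d, so ω_d = π/t_p = π/0.0254 = 124 rad/s.
ω_n = ω_d/√(1−ζ²) = 124/√0.747 = 143 rad/s.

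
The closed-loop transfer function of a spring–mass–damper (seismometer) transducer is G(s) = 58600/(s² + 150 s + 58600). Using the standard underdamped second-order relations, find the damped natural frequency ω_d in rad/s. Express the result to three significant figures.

ω_d ≈ 230 rad/s

Matching coefficients with s² + 2ζω_n s + ω_n² gives ω_n² = 58600 ⇒ ω_n = 242 rad/s, and ζ = 150/(2ω_n) = 0.310.
ω_d = 242·√(1 − 0.310²) = 230 rad/s.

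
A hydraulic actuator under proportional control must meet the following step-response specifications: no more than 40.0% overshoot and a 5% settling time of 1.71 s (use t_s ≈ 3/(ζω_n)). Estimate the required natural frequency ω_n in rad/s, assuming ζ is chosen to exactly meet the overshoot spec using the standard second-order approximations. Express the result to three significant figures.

Inverting the overshoot relation: ζ = |ln 0.400|/√(π² + ln²0.400) = 0.280.
From t_s ≈ 3/(ζω_n): ω_n = 3/(ζ·t_s) = 3/(0.280·1.71) = 6.27 rad/s.

ω_n ≈ 6.27 rad/s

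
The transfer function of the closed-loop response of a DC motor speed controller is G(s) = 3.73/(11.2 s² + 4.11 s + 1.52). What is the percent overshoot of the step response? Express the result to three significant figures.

%OS ≈ 16.5%

Dividing through by 11.2: denominator becomes s² + 0.3670 s + 0.1357.
So ω_n = √0.1357 = 0.368 rad/s and ζ = 0.3670/(2·0.368) = 0.498.
Overshoot: exp(−π·0.498/√(1−0.498²)) = 0.165, i.e. 16.5%.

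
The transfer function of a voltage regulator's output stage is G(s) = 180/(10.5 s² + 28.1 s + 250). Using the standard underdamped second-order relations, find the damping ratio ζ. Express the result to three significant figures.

ζ ≈ 0.274

Dividing through by 10.5: denominator becomes s² + 2.676 s + 23.81.
So ω_n = √23.81 = 4.88 rad/s and ζ = 2.676/(2·4.88) = 0.274.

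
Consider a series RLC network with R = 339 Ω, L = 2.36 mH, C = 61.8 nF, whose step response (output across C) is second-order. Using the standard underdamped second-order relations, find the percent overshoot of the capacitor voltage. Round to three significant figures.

For a series RLC circuit (capacitor voltage as output), ω_n = 1/√(LC) = 1/√(2.36 mH · 61.8 nF) = 82800 rad/s.
ζ = (R/2)·√(C/L) = (339/2)·√(61.8 nF/2.36 mH) = 0.867.
%OS = 100·exp(−πζ/√(1−ζ²)) = 0.419%.

%OS ≈ 0.419%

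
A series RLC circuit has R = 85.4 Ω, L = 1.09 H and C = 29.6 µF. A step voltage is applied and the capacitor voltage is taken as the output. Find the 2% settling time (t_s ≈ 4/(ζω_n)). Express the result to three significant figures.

For a series RLC circuit (capacitor voltage as output), ω_n = 1/√(LC) = 1/√(1.09 H · 29.6 µF) = 176 rad/s.
ζ = (R/2)·√(C/L) = (85.4/2)·√(29.6 µF/1.09 H) = 0.223.
t_s ≈ 4/(ζω_n) = 0.102 s.

t_s ≈ 0.102 s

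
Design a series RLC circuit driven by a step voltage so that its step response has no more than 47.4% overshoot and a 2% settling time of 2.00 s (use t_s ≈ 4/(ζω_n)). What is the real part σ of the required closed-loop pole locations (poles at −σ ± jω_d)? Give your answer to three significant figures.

σ ≈ 2.00

The settling-time spec alone fixes σ = ζω_n = 4/t_s = 4/2.00 = 2.00.
(Overshoot then fixes ζ = 0.231 and hence ω_d = σ·√(1−ζ²)/ζ = 8.42 rad/s.)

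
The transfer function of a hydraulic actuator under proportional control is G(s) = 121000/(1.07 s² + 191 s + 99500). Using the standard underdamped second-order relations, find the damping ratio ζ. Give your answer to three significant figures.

ζ ≈ 0.293

Dividing through by 1.07: denominator becomes s² + 178.5 s + 92990.
So ω_n = √92990 = 305 rad/s and ζ = 178.5/(2·305) = 0.293.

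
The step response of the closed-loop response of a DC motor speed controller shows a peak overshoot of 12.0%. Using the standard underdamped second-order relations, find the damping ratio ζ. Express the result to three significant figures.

ζ ≈ 0.559

ζ = −ln(OS)/√(π² + (ln OS)²). With OS = 0.120, ln OS = −2.120 and ζ = 2.120/3.790 = 0.559.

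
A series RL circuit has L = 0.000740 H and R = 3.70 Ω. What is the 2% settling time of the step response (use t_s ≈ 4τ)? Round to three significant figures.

τ = L/R = 0.000740/3.70 = 0.000200 s.
t_s ≈ 4τ = 0.000800 s.

t_s ≈ 0.000800 s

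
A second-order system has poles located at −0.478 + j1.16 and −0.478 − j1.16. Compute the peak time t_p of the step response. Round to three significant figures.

t_p ≈ 2.71 s

t_p = π/ω_d with ω_d = 1.16 (the imaginary part), so t_p = 2.71 s.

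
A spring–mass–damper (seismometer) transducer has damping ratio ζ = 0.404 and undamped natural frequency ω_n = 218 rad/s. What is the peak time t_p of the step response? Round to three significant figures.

The damped frequency is ω_d = ω_n√(1−ζ²) = 218·√(1−0.163) = 199 rad/s.
Peak time t_p = π/ω_d = π/199 = 0.0158 s.

t_p ≈ 0.0158 s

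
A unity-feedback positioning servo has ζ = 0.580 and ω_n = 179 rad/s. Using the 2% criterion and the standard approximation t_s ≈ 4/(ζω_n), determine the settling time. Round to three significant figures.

t_s ≈ 4/(ζω_n) = 4/(0.580 × 179) = 0.0385 s.

t_s ≈ 0.0385 s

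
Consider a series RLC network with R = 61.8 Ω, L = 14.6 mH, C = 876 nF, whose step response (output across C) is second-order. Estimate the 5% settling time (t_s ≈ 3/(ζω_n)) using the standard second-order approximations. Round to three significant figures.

For a series RLC circuit (capacitor voltage as output), ω_n = 1/√(LC) = 1/√(14.6 mH · 876 nF) = 8840 rad/s.
ζ = (R/2)·√(C/L) = (61.8/2)·√(876 nF/14.6 mH) = 0.239.
t_s ≈ 3/(ζω_n) = 0.00142 s.

t_s ≈ 0.00142 s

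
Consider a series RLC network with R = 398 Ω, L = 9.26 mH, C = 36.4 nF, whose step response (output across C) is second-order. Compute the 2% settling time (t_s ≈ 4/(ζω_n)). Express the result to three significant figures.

t_s ≈ 0.000186 s

For a series RLC circuit (capacitor voltage as output), ω_n = 1/√(LC) = 1/√(9.26 mH · 36.4 nF) = 54500 rad/s.
ζ = (R/2)·√(C/L) = (398/2)·√(36.4 nF/9.26 mH) = 0.395.
t_s ≈ 4/(ζω_n) = 0.000186 s.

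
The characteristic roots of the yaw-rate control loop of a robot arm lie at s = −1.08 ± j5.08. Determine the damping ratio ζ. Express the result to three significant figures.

ζ ≈ 0.208

With σ = 1.08, ω_d = 5.08: ω_n = √(σ²+ω_d²) = 5.19 rad/s, ζ = σ/ω_n = 0.208.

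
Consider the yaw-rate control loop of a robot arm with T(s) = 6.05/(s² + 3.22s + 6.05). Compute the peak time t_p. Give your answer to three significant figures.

Matching coefficients with s² + 2ζω_n s + ω_n² gives ω_n² = 6.05 ⇒ ω_n = 2.46 rad/s, and ζ = 3.22/(2ω_n) = 0.655.
The damped frequency ω_d = ω_n√(1−ζ²) = 1.86 rad/s. Then t_p = π/ω_d = 1.69 s.

t_p ≈ 1.69 s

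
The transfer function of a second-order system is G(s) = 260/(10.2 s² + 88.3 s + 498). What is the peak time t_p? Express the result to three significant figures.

Dividing through by 10.2: denominator becomes s² + 8.657 s + 48.82.
So ω_n = √48.82 = 6.99 rad/s and ζ = 8.657/(2·6.99) = 0.619.
The damped frequency ω_d = ω_n√(1−ζ²) = 5.49 rad/s. t_p = π/ω_d = 0.573 s.

t_p ≈ 0.573 s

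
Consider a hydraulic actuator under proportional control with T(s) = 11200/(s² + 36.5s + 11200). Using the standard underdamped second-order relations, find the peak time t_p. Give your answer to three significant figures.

t_p ≈ 0.0301 s

Comparing the denominator to s² + 2ζω_n s + ω_n²: ω_n = √11200 = 106 rad/s, and 2ζω_n = 36.5 so ζ = 36.5/(2·106) = 0.172.
ω_d = 106·√(1 − 0.172²) = 104 rad/s. Then t_p = π/ω_d = 0.0301 s.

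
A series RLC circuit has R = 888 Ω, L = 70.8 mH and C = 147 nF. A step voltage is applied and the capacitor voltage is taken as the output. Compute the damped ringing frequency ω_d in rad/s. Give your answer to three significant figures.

For a series RLC circuit (capacitor voltage as output), ω_n = 1/√(LC) = 1/√(70.8 mH · 147 nF) = 9800 rad/s.
ζ = (R/2)·√(C/L) = (888/2)·√(147 nF/70.8 mH) = 0.640.
ω_d = ω_n√(1−ζ²) = 7530 rad/s.

ω_d ≈ 7530 rad/s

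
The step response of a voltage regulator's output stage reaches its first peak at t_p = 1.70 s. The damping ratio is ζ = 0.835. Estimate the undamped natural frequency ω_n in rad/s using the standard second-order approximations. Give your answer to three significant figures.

Peak time t_p = π/ω_d, so ω_d = π/t_p = π/1.70 = 1.85 rad/s.
ω_n = ω_d/√(1−ζ²) = 1.85/√0.303 = 3.36 rad/s.

ω_n ≈ 3.36 rad/s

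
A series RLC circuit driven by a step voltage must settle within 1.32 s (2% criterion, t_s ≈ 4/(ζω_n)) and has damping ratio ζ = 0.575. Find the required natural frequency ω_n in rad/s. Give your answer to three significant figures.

ω_n ≈ 5.27 rad/s

Rearranging t_s ≈ 4/(ζω_n) gives ω_n = 4/(ζ·t_s) = 4/(0.575 × 1.32) = 5.27 rad/s.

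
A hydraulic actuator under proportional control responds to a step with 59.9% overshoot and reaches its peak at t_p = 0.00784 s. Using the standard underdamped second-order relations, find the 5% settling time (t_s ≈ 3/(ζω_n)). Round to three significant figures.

t_s ≈ 0.0459 s

From the overshoot, ζ = −ln(OS)/√(π²+ln²(OS)) = 0.161.
t_p = π/ω_d ⇒ ω_d = 401 rad/s; then ω_n = ω_d/√(1−ζ²) = 406 rad/s.
t_s ≈ 3/(ζω_n) = 3/(0.161·406) = 0.0459 s.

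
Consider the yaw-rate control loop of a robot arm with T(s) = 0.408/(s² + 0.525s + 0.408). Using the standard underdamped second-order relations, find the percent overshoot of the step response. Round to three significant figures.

%OS ≈ 24.3%

ω_n = √0.408 = 0.639 rad/s; ζ = 0.525/(2·0.639) = 0.411.
%OS = 100·exp(−πζ/√(1−ζ²)) = 24.3%.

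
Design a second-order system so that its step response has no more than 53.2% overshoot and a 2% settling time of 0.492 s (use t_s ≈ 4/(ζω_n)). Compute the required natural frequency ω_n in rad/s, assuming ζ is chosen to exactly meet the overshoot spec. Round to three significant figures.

Inverting the overshoot relation: ζ = |ln 0.532|/√(π² + ln²0.532) = 0.197.
Then ω_n = 4/(ζ t_s) = 4/(0.197 × 0.492) = 41.3 rad/s.

ω_n ≈ 41.3 rad/s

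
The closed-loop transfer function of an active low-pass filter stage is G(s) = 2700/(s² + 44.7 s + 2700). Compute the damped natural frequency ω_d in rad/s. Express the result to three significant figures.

ω_d ≈ 46.9 rad/s

Comparing the denominator to s² + 2ζω_n s + ω_n²: ω_n = √2700 = 52.0 rad/s, and 2ζω_n = 44.7 so ζ = 44.7/(2·52.0) = 0.430.
ω_d = ω_n√(1−ζ²) = 46.9 rad/s.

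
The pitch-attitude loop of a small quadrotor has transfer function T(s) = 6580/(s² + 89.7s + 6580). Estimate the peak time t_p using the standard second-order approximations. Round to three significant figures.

Matching coefficients with s² + 2ζω_n s + ω_n² gives ω_n² = 6580 ⇒ ω_n = 81.1 rad/s, and ζ = 89.7/(2ω_n) = 0.553.
ω_d = 81.1·√(1 − 0.553²) = 67.6 rad/s. Then t_p = π/ω_d = 0.0465 s.

t_p ≈ 0.0465 s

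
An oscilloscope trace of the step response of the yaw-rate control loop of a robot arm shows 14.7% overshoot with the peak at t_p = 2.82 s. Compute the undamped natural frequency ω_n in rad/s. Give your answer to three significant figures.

ω_n ≈ 1.31 rad/s

From the overshoot, ζ = −ln(OS)/√(π²+ln²(OS)) = 0.521.
From t_p = π/ω_d, ω_d = π/2.82 = 1.11 rad/s, so ω_n = ω_d/√(1−ζ²) = 1.31 rad/s.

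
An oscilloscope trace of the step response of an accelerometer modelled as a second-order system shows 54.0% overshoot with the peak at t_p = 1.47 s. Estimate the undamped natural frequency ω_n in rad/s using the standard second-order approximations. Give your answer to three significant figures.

From the overshoot, ζ = −ln(OS)/√(π²+ln²(OS)) = 0.192.
t_p = π/ω_d ⇒ ω_d = 2.14 rad/s; then ω_n = ω_d/√(1−ζ²) = 2.18 rad/s.

ω_n ≈ 2.18 rad/s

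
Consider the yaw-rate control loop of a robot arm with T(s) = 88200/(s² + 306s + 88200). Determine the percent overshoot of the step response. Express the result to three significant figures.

Comparing the denominator to s² + 2ζω_n s + ω_n²: ω_n = √88200 = 297 rad/s, and 2ζω_n = 306 so ζ = 306/(2·297) = 0.515.
%OS = 100 e^{−πζ/√(1−ζ²)} with ζ = 0.515 gives 15.1%.

%OS ≈ 15.1%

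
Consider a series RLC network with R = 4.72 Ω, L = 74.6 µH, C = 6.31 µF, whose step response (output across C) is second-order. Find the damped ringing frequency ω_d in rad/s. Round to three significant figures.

ω_d ≈ 33500 rad/s

For a series RLC circuit (capacitor voltage as output), ω_n = 1/√(LC) = 1/√(74.6 µH · 6.31 µF) = 46100 rad/s.
ζ = (R/2)·√(C/L) = (4.72/2)·√(6.31 µF/74.6 µH) = 0.686.
The damped frequency ω_d = ω_n√(1−ζ²) = 33500 rad/s.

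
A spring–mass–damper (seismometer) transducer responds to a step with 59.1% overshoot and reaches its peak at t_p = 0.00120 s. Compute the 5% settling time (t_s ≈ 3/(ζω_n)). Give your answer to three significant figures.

t_s ≈ 0.00684 s

ζ from %OS: ζ = |ln 0.591|/√(π²+ln²0.591) = 0.165.
t_p = π/ω_d ⇒ ω_d = 2620 rad/s; then ω_n = ω_d/√(1−ζ²) = 2650 rad/s.
t_s ≈ 3/(ζω_n) = 3/(0.165·2650) = 0.00684 s.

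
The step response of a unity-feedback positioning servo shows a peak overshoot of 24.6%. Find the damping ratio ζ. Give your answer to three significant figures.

Inverting the overshoot relation: ζ = |ln 0.246|/√(π² + ln²0.246) = 0.408.

ζ ≈ 0.408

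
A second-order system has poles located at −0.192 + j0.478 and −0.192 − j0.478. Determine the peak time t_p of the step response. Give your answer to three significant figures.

t_p = π/ω_d with ω_d = 0.478 (the imaginary part), so t_p = 6.57 s.

t_p ≈ 6.57 s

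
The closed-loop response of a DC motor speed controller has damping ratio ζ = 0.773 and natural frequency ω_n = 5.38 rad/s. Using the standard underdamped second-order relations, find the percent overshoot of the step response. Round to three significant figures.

For an underdamped second-order system, %OS = 100·exp(−πζ/√(1−ζ²)).
πζ/√(1−ζ²) = π·0.773/√(1−0.598) = 3.828, so %OS = 100·e^(−3.828) = 2.18%.

%OS ≈ 2.18%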